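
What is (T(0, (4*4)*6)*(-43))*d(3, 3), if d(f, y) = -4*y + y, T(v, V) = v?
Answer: 0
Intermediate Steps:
d(f, y) = -3*y
(T(0, (4*4)*6)*(-43))*d(3, 3) = (0*(-43))*(-3*3) = 0*(-9) = 0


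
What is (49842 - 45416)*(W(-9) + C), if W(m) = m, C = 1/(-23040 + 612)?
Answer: -446700689/11214 ≈ -39834.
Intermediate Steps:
C = -1/22428 (C = 1/(-22428) = -1/22428 ≈ -4.4587e-5)
(49842 - 45416)*(W(-9) + C) = (49842 - 45416)*(-9 - 1/22428) = 4426*(-201853/22428) = -446700689/11214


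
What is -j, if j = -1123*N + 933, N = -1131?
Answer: -1271046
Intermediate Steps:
j = 1271046 (j = -1123*(-1131) + 933 = 1270113 + 933 = 1271046)
-j = -1*1271046 = -1271046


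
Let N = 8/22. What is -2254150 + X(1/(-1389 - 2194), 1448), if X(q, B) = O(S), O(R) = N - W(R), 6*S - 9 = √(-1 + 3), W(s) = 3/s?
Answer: -1958857816/869 + 18*√2/79 ≈ -2.2542e+6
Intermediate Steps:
N = 4/11 (N = 8*(1/22) = 4/11 ≈ 0.36364)
S = 3/2 + √2/6 (S = 3/2 + √(-1 + 3)/6 = 3/2 + √2/6 ≈ 1.7357)
O(R) = 4/11 - 3/R
X(q, B) = 4/11 - 3/(3/2 + √2/6)
-2254150 + X(1/(-1389 - 2194), 1448) = -2254150 + (-1466/869 + 18*√2/79) = -1958857816/869 + 18*√2/79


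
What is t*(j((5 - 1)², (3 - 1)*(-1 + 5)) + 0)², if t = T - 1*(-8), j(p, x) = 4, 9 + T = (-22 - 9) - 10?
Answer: -672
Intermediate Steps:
T = -50 (T = -9 + ((-22 - 9) - 10) = -9 + (-31 - 10) = -9 - 41 = -50)
t = -42 (t = -50 - 1*(-8) = -50 + 8 = -42)
t*(j((5 - 1)², (3 - 1)*(-1 + 5)) + 0)² = -42*(4 + 0)² = -42*4² = -42*16 = -672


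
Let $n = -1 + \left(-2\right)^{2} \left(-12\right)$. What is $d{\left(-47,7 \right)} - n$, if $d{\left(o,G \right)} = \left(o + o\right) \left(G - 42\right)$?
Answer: $3339$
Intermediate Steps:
$n = -49$ ($n = -1 + 4 \left(-12\right) = -1 - 48 = -49$)
$d{\left(o,G \right)} = 2 o \left(-42 + G\right)$
$d{\left(-47,7 \right)} - n = 2 \left(-47\right) \left(-42 + 7\right) - -49 = 2 \left(-47\right) \left(-35\right) + 49 = 3290 + 49 = 3339$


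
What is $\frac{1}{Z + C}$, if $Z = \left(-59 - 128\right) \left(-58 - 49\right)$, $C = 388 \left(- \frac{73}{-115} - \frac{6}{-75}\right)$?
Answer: $\frac{575}{11664643} \approx 4.9294 \cdot 10^{-5}$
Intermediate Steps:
$C = \frac{159468}{575}$ ($C = 388 \left(\left(-73\right) \left(- \frac{1}{115}\right) - - \frac{2}{25}\right) = 388 \left(\frac{73}{115} + \frac{2}{25}\right) = 388 \cdot \frac{411}{575} = \frac{159468}{575} \approx 277.34$)
$Z = 20009$ ($Z = - 187 \left(-58 - 49\right) = \left(-187\right) \left(-107\right) = 20009$)
$\frac{1}{Z + C} = \frac{1}{20009 + \frac{159468}{575}} = \frac{1}{\frac{11664643}{575}} = \frac{575}{11664643}$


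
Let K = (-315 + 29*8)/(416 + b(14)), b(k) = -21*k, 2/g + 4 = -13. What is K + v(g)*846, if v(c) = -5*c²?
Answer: -2088227/35258 ≈ -59.227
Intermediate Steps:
g = -2/17 (g = 2/(-4 - 13) = 2/(-17) = 2*(-1/17) = -2/17 ≈ -0.11765)
K = -83/122 (K = (-315 + 29*8)/(416 - 21*14) = (-315 + 232)/(416 - 294) = -83/122 ≈ -0.68033)
K + v(g)*846 = -83/122 - 5*(-2/17)²*846 = -83/122 - 5*4/289*846 = -83/122 - 20/289*846 = -83/122 - 16920/289 = -2088227/35258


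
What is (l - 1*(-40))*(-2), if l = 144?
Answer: -368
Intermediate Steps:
(l - 1*(-40))*(-2) = (144 - 1*(-40))*(-2) = (144 + 40)*(-2) = 184*(-2) = -368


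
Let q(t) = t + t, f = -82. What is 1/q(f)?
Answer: -1/164 ≈ -0.0060976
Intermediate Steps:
q(t) = 2*t
1/q(f) = 1/(2*(-82)) = 1/(-164) = -1/164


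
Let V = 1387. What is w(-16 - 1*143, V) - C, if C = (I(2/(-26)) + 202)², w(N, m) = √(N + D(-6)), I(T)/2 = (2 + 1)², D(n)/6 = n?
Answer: -48400 + I*√195 ≈ -48400.0 + 13.964*I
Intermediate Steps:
D(n) = 6*n
I(T) = 18 (I(T) = 2*(2 + 1)² = 2*3² = 2*9 = 18)
w(N, m) = √(-36 + N) (w(N, m) = √(N + 6*(-6)) = √(N - 36) = √(-36 + N))
C = 48400 (C = (18 + 202)² = 220² = 48400)
w(-16 - 1*143, V) - C = √(-36 + (-16 - 1*143)) - 1*48400 = √(-36 + (-16 - 143)) - 48400 = √(-36 - 159) - 48400 = √(-195) - 48400 = I*√195 - 48400 = -48400 + I*√195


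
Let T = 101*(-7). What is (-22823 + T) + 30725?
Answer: 7195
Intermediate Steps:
T = -707
(-22823 + T) + 30725 = (-22823 - 707) + 30725 = -23530 + 30725 = 7195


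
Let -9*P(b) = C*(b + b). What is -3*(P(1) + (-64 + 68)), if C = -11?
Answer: -58/3 ≈ -19.333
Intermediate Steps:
P(b) = 22*b/9 (P(b) = -(-11)*(b + b)/9 = -(-11)*2*b/9 = -(-22)*b/9 = 22*b/9)
-3*(P(1) + (-64 + 68)) = -3*((22/9)*1 + (-64 + 68)) = -3*(22/9 + 4) = -3*58/9 = -58/3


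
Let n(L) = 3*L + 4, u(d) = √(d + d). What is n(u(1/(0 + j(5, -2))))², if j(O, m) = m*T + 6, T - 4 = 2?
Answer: (4 + I*√3)² ≈ 13.0 + 13.856*I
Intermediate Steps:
T = 6 (T = 4 + 2 = 6)
j(O, m) = 6 + 6*m (j(O, m) = m*6 + 6 = 6*m + 6 = 6 + 6*m)
u(d) = √2*√d (u(d) = √(2*d) = √2*√d)
n(L) = 4 + 3*L
n(u(1/(0 + j(5, -2))))² = (4 + 3*(√2*√(1/(0 + (6 + 6*(-2))))))² = (4 + 3*(√2*√(1/(0 + (6 - 12)))))² = (4 + 3*(√2*√(1/(0 - 6))))² = (4 + 3*(√2*√(1/(-6))))² = (4 + 3*(√2*√(-⅙)))² = (4 + 3*(√2*(I*√6/6)))² = (4 + 3*(I*√3/3))² = (4 + I*√3)²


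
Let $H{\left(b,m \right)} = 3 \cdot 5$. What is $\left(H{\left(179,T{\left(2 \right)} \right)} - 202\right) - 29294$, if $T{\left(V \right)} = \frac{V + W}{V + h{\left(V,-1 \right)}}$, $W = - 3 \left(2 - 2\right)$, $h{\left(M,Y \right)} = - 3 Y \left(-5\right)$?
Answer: $-29481$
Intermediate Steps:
$h{\left(M,Y \right)} = 15 Y$
$W = 0$ ($W = \left(-3\right) 0 = 0$)
$T{\left(V \right)} = \frac{V}{-15 + V}$ ($T{\left(V \right)} = \frac{V + 0}{V + 15 \left(-1\right)} = \frac{V}{V - 15} = \frac{V}{-15 + V}$)
$H{\left(b,m \right)} = 15$
$\left(H{\left(179,T{\left(2 \right)} \right)} - 202\right) - 29294 = \left(15 - 202\right) - 29294 = -187 - 29294 = -29481$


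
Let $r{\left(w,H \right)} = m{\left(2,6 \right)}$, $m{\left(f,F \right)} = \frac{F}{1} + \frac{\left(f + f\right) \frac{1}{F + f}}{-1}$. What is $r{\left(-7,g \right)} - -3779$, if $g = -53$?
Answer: $\frac{7569}{2} \approx 3784.5$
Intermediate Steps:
$m{\left(f,F \right)} = F - \frac{2 f}{F + f}$ ($m{\left(f,F \right)} = F 1 + \frac{2 f}{F + f} \left(-1\right) = F + \frac{2 f}{F + f} \left(-1\right) = F - \frac{2 f}{F + f}$)
$r{\left(w,H \right)} = \frac{11}{2}$ ($r{\left(w,H \right)} = \frac{6^{2} - 4 + 6 \cdot 2}{6 + 2} = \frac{36 - 4 + 12}{8} = \frac{1}{8} \cdot 44 = \frac{11}{2}$)
$r{\left(-7,g \right)} - -3779 = \frac{11}{2} - -3779 = \frac{11}{2} + 3779 = \frac{7569}{2}$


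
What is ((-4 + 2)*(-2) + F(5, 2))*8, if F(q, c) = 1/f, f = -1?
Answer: 24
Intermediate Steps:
F(q, c) = -1 (F(q, c) = 1/(-1) = -1)
((-4 + 2)*(-2) + F(5, 2))*8 = ((-4 + 2)*(-2) - 1)*8 = (-2*(-2) - 1)*8 = (4 - 1)*8 = 3*8 = 24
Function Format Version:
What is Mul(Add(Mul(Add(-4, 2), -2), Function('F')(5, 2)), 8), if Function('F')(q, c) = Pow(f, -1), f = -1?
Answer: 24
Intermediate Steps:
Function('F')(q, c) = -1 (Function('F')(q, c) = Pow(-1, -1) = -1)
Mul(Add(Mul(Add(-4, 2), -2), Function('F')(5, 2)), 8) = Mul(Add(Mul(Add(-4, 2), -2), -1), 8) = Mul(Add(Mul(-2, -2), -1), 8) = Mul(Add(4, -1), 8) = Mul(3, 8) = 24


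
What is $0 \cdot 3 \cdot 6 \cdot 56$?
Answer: $0$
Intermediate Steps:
$0 \cdot 3 \cdot 6 \cdot 56 = 0 \cdot 6 \cdot 56 = 0 \cdot 56 = 0$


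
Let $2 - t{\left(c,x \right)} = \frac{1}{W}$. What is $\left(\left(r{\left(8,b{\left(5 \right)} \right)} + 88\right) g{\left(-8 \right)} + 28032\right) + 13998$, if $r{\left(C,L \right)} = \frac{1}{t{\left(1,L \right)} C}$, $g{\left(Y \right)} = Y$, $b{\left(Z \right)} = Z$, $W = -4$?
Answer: $\frac{371930}{9} \approx 41326.0$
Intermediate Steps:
$t{\left(c,x \right)} = \frac{9}{4}$ ($t{\left(c,x \right)} = 2 - \frac{1}{-4} = 2 - - \frac{1}{4} = 2 + \frac{1}{4} = \frac{9}{4}$)
$r{\left(C,L \right)} = \frac{4}{9 C}$ ($r{\left(C,L \right)} = \frac{1}{\frac{9}{4} C} = \frac{4}{9 C}$)
$\left(\left(r{\left(8,b{\left(5 \right)} \right)} + 88\right) g{\left(-8 \right)} + 28032\right) + 13998 = \left(\left(\frac{4}{9 \cdot 8} + 88\right) \left(-8\right) + 28032\right) + 13998 = \left(\left(\frac{4}{9} \cdot \frac{1}{8} + 88\right) \left(-8\right) + 28032\right) + 13998 = \left(\left(\frac{1}{18} + 88\right) \left(-8\right) + 28032\right) + 13998 = \left(\frac{1585}{18} \left(-8\right) + 28032\right) + 13998 = \left(- \frac{6340}{9} + 28032\right) + 13998 = \frac{245948}{9} + 13998 = \frac{371930}{9}$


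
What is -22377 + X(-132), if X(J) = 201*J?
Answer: -48909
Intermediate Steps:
-22377 + X(-132) = -22377 + 201*(-132) = -22377 - 26532 = -48909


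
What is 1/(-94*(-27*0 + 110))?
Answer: -1/10340 ≈ -9.6712e-5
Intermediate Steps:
1/(-94*(-27*0 + 110)) = 1/(-94*(0 + 110)) = 1/(-94*110) = 1/(-10340) = -1/10340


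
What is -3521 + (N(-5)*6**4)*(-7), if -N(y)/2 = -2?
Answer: -39809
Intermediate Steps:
N(y) = 4 (N(y) = -2*(-2) = 4)
-3521 + (N(-5)*6**4)*(-7) = -3521 + (4*6**4)*(-7) = -3521 + (4*1296)*(-7) = -3521 + 5184*(-7) = -3521 - 36288 = -39809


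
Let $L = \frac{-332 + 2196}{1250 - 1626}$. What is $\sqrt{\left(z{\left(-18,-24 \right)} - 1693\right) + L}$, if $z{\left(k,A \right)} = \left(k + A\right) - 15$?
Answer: $\frac{i \sqrt{3876701}}{47} \approx 41.892 i$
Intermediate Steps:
$z{\left(k,A \right)} = -15 + A + k$ ($z{\left(k,A \right)} = \left(A + k\right) - 15 = -15 + A + k$)
$L = - \frac{233}{47}$ ($L = \frac{1864}{-376} = 1864 \left(- \frac{1}{376}\right) = - \frac{233}{47} \approx -4.9574$)
$\sqrt{\left(z{\left(-18,-24 \right)} - 1693\right) + L} = \sqrt{\left(\left(-15 - 24 - 18\right) - 1693\right) - \frac{233}{47}} = \sqrt{\left(-57 - 1693\right) - \frac{233}{47}} = \sqrt{-1750 - \frac{233}{47}} = \sqrt{- \frac{82483}{47}} = \frac{i \sqrt{3876701}}{47}$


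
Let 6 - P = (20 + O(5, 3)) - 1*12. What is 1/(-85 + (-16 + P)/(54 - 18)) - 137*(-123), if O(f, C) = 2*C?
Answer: 4330704/257 ≈ 16851.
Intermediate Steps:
P = -8 (P = 6 - ((20 + 2*3) - 1*12) = 6 - ((20 + 6) - 12) = 6 - (26 - 12) = 6 - 1*14 = 6 - 14 = -8)
1/(-85 + (-16 + P)/(54 - 18)) - 137*(-123) = 1/(-85 + (-16 - 8)/(54 - 18)) - 137*(-123) = 1/(-85 - 24/36) + 16851 = 1/(-85 - 24*1/36) + 16851 = 1/(-85 - ⅔) + 16851 = 1/(-257/3) + 16851 = -3/257 + 16851 = 4330704/257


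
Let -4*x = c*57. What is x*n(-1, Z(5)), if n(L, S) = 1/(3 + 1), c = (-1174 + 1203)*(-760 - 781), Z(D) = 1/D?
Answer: 2547273/16 ≈ 1.5920e+5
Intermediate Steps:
c = -44689 (c = 29*(-1541) = -44689)
n(L, S) = 1/4
x = 2547273/4 (x = -(-44689)*57/4 = -1/4*(-2547273) = 2547273/4 ≈ 6.3682e+5)
x*n(-1, Z(5)) = (2547273/4)*(1/4) = 2547273/16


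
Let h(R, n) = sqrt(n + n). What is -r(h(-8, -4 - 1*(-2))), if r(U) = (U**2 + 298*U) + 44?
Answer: -40 - 596*I ≈ -40.0 - 596.0*I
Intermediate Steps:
h(R, n) = sqrt(2)*sqrt(n) (h(R, n) = sqrt(2*n) = sqrt(2)*sqrt(n))
r(U) = 44 + U**2 + 298*U
-r(h(-8, -4 - 1*(-2))) = -(44 + (sqrt(2)*sqrt(-4 - 1*(-2)))**2 + 298*(sqrt(2)*sqrt(-4 - 1*(-2)))) = -(44 + (sqrt(2)*sqrt(-4 + 2))**2 + 298*(sqrt(2)*sqrt(-4 + 2))) = -(44 + (sqrt(2)*sqrt(-2))**2 + 298*(sqrt(2)*sqrt(-2))) = -(44 + (sqrt(2)*(I*sqrt(2)))**2 + 298*(sqrt(2)*(I*sqrt(2)))) = -(44 + (2*I)**2 + 298*(2*I)) = -(44 - 4 + 596*I) = -(40 + 596*I) = -40 - 596*I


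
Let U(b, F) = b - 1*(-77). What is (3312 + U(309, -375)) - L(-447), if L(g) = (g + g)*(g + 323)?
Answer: -107158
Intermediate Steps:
L(g) = 2*g*(323 + g) (L(g) = (2*g)*(323 + g) = 2*g*(323 + g))
U(b, F) = 77 + b (U(b, F) = b + 77 = 77 + b)
(3312 + U(309, -375)) - L(-447) = (3312 + (77 + 309)) - 2*(-447)*(323 - 447) = (3312 + 386) - 2*(-447)*(-124) = 3698 - 1*110856 = 3698 - 110856 = -107158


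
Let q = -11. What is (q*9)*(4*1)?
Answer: -396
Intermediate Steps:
(q*9)*(4*1) = (-11*9)*(4*1) = -99*4 = -396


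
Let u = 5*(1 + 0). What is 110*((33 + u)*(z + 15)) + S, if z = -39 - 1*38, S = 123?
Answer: -259037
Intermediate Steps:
u = 5 (u = 5*1 = 5)
z = -77 (z = -39 - 38 = -77)
110*((33 + u)*(z + 15)) + S = 110*((33 + 5)*(-77 + 15)) + 123 = 110*(38*(-62)) + 123 = 110*(-2356) + 123 = -259160 + 123 = -259037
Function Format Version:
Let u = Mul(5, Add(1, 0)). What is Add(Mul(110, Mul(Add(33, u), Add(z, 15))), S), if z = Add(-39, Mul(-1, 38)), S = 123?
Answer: -259037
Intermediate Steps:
u = 5 (u = Mul(5, 1) = 5)
z = -77 (z = Add(-39, -38) = -77)
Add(Mul(110, Mul(Add(33, u), Add(z, 15))), S) = Add(Mul(110, Mul(Add(33, 5), Add(-77, 15))), 123) = Add(Mul(110, Mul(38, -62)), 123) = Add(Mul(110, -2356), 123) = Add(-259160, 123) = -259037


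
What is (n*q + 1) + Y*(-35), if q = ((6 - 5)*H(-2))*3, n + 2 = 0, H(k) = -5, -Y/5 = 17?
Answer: 3006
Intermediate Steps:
Y = -85 (Y = -5*17 = -85)
n = -2 (n = -2 + 0 = -2)
q = -15 (q = ((6 - 5)*(-5))*3 = (1*(-5))*3 = -5*3 = -15)
(n*q + 1) + Y*(-35) = (-2*(-15) + 1) - 85*(-35) = (30 + 1) + 2975 = 31 + 2975 = 3006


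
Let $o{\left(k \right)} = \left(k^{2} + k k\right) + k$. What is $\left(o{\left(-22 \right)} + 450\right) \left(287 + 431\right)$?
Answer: $1002328$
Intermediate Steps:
$o{\left(k \right)} = k + 2 k^{2}$ ($o{\left(k \right)} = \left(k^{2} + k^{2}\right) + k = 2 k^{2} + k = k + 2 k^{2}$)
$\left(o{\left(-22 \right)} + 450\right) \left(287 + 431\right) = \left(- 22 \left(1 + 2 \left(-22\right)\right) + 450\right) \left(287 + 431\right) = \left(- 22 \left(1 - 44\right) + 450\right) 718 = \left(\left(-22\right) \left(-43\right) + 450\right) 718 = \left(946 + 450\right) 718 = 1396 \cdot 718 = 1002328$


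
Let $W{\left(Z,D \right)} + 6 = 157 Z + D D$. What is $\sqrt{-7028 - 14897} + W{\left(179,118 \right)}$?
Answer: $42021 + 5 i \sqrt{877} \approx 42021.0 + 148.07 i$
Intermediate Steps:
$W{\left(Z,D \right)} = -6 + D^{2} + 157 Z$ ($W{\left(Z,D \right)} = -6 + \left(157 Z + D D\right) = -6 + \left(157 Z + D^{2}\right) = -6 + \left(D^{2} + 157 Z\right) = -6 + D^{2} + 157 Z$)
$\sqrt{-7028 - 14897} + W{\left(179,118 \right)} = \sqrt{-7028 - 14897} + \left(-6 + 118^{2} + 157 \cdot 179\right) = \sqrt{-21925} + \left(-6 + 13924 + 28103\right) = 5 i \sqrt{877} + 42021 = 42021 + 5 i \sqrt{877}$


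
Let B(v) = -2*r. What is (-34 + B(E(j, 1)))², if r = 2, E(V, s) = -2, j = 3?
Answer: 1444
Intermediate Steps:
B(v) = -4 (B(v) = -2*2 = -4)
(-34 + B(E(j, 1)))² = (-34 - 4)² = (-38)² = 1444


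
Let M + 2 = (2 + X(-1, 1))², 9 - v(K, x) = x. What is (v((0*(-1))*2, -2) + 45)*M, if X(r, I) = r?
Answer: -56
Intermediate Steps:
v(K, x) = 9 - x
M = -1 (M = -2 + (2 - 1)² = -2 + 1² = -2 + 1 = -1)
(v((0*(-1))*2, -2) + 45)*M = ((9 - 1*(-2)) + 45)*(-1) = ((9 + 2) + 45)*(-1) = (11 + 45)*(-1) = 56*(-1) = -56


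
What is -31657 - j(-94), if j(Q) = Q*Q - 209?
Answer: -40284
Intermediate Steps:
j(Q) = -209 + Q² (j(Q) = Q² - 209 = -209 + Q²)
-31657 - j(-94) = -31657 - (-209 + (-94)²) = -31657 - (-209 + 8836) = -31657 - 1*8627 = -31657 - 8627 = -40284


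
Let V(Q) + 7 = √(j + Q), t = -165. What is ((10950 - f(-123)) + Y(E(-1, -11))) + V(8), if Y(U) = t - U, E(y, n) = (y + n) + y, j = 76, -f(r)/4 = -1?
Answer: 10787 + 2*√21 ≈ 10796.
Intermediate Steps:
f(r) = 4 (f(r) = -4*(-1) = 4)
V(Q) = -7 + √(76 + Q)
E(y, n) = n + 2*y (E(y, n) = (n + y) + y = n + 2*y)
Y(U) = -165 - U
((10950 - f(-123)) + Y(E(-1, -11))) + V(8) = ((10950 - 1*4) + (-165 - (-11 + 2*(-1)))) + (-7 + √(76 + 8)) = ((10950 - 4) + (-165 - (-11 - 2))) + (-7 + √84) = (10946 + (-165 - 1*(-13))) + (-7 + 2*√21) = (10946 + (-165 + 13)) + (-7 + 2*√21) = (10946 - 152) + (-7 + 2*√21) = 10794 + (-7 + 2*√21) = 10787 + 2*√21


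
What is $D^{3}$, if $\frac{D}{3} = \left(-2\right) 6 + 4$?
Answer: $-13824$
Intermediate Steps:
$D = -24$ ($D = 3 \left(\left(-2\right) 6 + 4\right) = 3 \left(-12 + 4\right) = 3 \left(-8\right) = -24$)
$D^{3} = \left(-24\right)^{3} = -13824$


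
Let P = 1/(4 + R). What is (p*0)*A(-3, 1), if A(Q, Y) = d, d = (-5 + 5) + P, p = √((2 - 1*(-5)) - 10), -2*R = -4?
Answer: 0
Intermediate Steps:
R = 2 (R = -½*(-4) = 2)
P = ⅙ (P = 1/(4 + 2) = 1/6 = ⅙ ≈ 0.16667)
p = I*√3 (p = √((2 + 5) - 10) = √(7 - 10) = √(-3) = I*√3 ≈ 1.732*I)
d = ⅙ (d = (-5 + 5) + ⅙ = 0 + ⅙ = ⅙ ≈ 0.16667)
A(Q, Y) = ⅙
(p*0)*A(-3, 1) = ((I*√3)*0)*(⅙) = 0*(⅙) = 0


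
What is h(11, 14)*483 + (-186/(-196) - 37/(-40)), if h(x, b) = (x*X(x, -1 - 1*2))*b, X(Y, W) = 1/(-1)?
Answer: -145785047/1960 ≈ -74380.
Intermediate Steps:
X(Y, W) = -1
h(x, b) = -b*x (h(x, b) = (x*(-1))*b = (-x)*b = -b*x)
h(11, 14)*483 + (-186/(-196) - 37/(-40)) = -1*14*11*483 + (-186/(-196) - 37/(-40)) = -154*483 + (-186*(-1/196) - 37*(-1/40)) = -74382 + (93/98 + 37/40) = -74382 + 3673/1960 = -145785047/1960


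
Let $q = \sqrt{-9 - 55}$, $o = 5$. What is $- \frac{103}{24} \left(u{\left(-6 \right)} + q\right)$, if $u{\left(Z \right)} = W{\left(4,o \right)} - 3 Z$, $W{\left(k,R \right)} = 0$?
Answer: $- \frac{309}{4} - \frac{103 i}{3} \approx -77.25 - 34.333 i$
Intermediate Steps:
$u{\left(Z \right)} = - 3 Z$ ($u{\left(Z \right)} = 0 - 3 Z = - 3 Z$)
$q = 8 i$ ($q = \sqrt{-64} = 8 i \approx 8.0 i$)
$- \frac{103}{24} \left(u{\left(-6 \right)} + q\right) = - \frac{103}{24} \left(\left(-3\right) \left(-6\right) + 8 i\right) = \left(-103\right) \frac{1}{24} \left(18 + 8 i\right) = - \frac{103 \left(18 + 8 i\right)}{24} = - \frac{309}{4} - \frac{103 i}{3}$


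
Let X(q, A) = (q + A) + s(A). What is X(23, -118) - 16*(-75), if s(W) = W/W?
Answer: 1106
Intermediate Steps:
s(W) = 1
X(q, A) = 1 + A + q (X(q, A) = (q + A) + 1 = (A + q) + 1 = 1 + A + q)
X(23, -118) - 16*(-75) = (1 - 118 + 23) - 16*(-75) = -94 + 1200 = 1106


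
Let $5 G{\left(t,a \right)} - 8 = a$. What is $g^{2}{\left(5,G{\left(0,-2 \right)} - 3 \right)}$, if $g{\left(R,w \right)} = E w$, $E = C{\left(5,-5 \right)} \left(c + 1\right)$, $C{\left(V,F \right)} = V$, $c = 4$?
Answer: $2025$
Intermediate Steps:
$G{\left(t,a \right)} = \frac{8}{5} + \frac{a}{5}$
$E = 25$ ($E = 5 \left(4 + 1\right) = 5 \cdot 5 = 25$)
$g{\left(R,w \right)} = 25 w$
$g^{2}{\left(5,G{\left(0,-2 \right)} - 3 \right)} = \left(25 \left(\left(\frac{8}{5} + \frac{1}{5} \left(-2\right)\right) - 3\right)\right)^{2} = \left(25 \left(\left(\frac{8}{5} - \frac{2}{5}\right) - 3\right)\right)^{2} = \left(25 \left(\frac{6}{5} - 3\right)\right)^{2} = \left(25 \left(- \frac{9}{5}\right)\right)^{2} = \left(-45\right)^{2} = 2025$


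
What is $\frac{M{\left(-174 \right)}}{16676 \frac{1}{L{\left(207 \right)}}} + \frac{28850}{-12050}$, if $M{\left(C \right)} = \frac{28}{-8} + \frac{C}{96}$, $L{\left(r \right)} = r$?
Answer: $- \frac{158193227}{64302656} \approx -2.4601$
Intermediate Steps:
$M{\left(C \right)} = - \frac{7}{2} + \frac{C}{96}$ ($M{\left(C \right)} = 28 \left(- \frac{1}{8}\right) + C \frac{1}{96} = - \frac{7}{2} + \frac{C}{96}$)
$\frac{M{\left(-174 \right)}}{16676 \frac{1}{L{\left(207 \right)}}} + \frac{28850}{-12050} = \frac{- \frac{7}{2} + \frac{1}{96} \left(-174\right)}{16676 \cdot \frac{1}{207}} + \frac{28850}{-12050} = \frac{- \frac{7}{2} - \frac{29}{16}}{16676 \cdot \frac{1}{207}} + 28850 \left(- \frac{1}{12050}\right) = - \frac{85}{16 \cdot \frac{16676}{207}} - \frac{577}{241} = \left(- \frac{85}{16}\right) \frac{207}{16676} - \frac{577}{241} = - \frac{17595}{266816} - \frac{577}{241} = - \frac{158193227}{64302656}$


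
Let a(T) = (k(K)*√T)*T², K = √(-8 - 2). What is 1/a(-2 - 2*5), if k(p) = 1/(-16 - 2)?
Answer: I*√3/48 ≈ 0.036084*I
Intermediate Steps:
K = I*√10 (K = √(-10) = I*√10 ≈ 3.1623*I)
k(p) = -1/18 (k(p) = 1/(-18) = -1/18)
a(T) = -T^(5/2)/18 (a(T) = (-√T/18)*T² = -T^(5/2)/18)
1/a(-2 - 2*5) = 1/(-(-2 - 2*5)^(5/2)/18) = 1/(-(-2 - 10)^(5/2)/18) = 1/(-16*I*√3) = I*√3/48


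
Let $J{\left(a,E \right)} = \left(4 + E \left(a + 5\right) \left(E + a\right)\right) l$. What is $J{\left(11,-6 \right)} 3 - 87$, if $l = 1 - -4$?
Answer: $-7227$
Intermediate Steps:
$l = 5$ ($l = 1 + 4 = 5$)
$J{\left(a,E \right)} = 20 + 5 E \left(5 + a\right) \left(E + a\right)$ ($J{\left(a,E \right)} = \left(4 + E \left(a + 5\right) \left(E + a\right)\right) 5 = \left(4 + E \left(5 + a\right) \left(E + a\right)\right) 5 = 20 + 5 E \left(5 + a\right) \left(E + a\right)$)
$J{\left(11,-6 \right)} 3 - 87 = \left(20 + 25 \left(-6\right)^{2} + 5 \left(-6\right) 11^{2} + 5 \cdot 11 \left(-6\right)^{2} + 25 \left(-6\right) 11\right) 3 - 87 = \left(20 + 25 \cdot 36 + 5 \left(-6\right) 121 + 5 \cdot 11 \cdot 36 - 1650\right) 3 - 87 = \left(20 + 900 - 3630 + 1980 - 1650\right) 3 - 87 = \left(-2380\right) 3 - 87 = -7140 - 87 = -7227$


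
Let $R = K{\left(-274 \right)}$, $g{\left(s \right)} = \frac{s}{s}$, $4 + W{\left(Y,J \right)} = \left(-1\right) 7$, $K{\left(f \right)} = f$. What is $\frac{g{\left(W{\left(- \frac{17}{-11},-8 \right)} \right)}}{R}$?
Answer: $- \frac{1}{274} \approx -0.0036496$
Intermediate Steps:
$W{\left(Y,J \right)} = -11$ ($W{\left(Y,J \right)} = -4 - 7 = -11$)
$g{\left(s \right)} = 1$
$R = -274$
$\frac{g{\left(W{\left(- \frac{17}{-11},-8 \right)} \right)}}{R} = 1 \frac{1}{-274} = 1 \left(- \frac{1}{274}\right) = - \frac{1}{274}$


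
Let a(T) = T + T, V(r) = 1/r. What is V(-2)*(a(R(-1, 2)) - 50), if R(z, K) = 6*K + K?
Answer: 11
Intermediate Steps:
R(z, K) = 7*K
a(T) = 2*T
V(-2)*(a(R(-1, 2)) - 50) = (2*(7*2) - 50)/(-2) = -(2*14 - 50)/2 = -(28 - 50)/2 = -½*(-22) = 11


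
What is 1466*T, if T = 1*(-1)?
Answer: -1466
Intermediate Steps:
T = -1
1466*T = 1466*(-1) = -1466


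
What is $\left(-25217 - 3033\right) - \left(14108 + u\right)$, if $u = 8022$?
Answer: $-50380$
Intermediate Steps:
$\left(-25217 - 3033\right) - \left(14108 + u\right) = \left(-25217 - 3033\right) - 22130 = -28250 - 22130 = -50380$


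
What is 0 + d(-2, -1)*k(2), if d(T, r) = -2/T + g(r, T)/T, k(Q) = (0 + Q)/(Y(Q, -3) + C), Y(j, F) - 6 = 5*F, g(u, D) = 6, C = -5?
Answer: 2/7 ≈ 0.28571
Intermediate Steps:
Y(j, F) = 6 + 5*F
k(Q) = -Q/14 (k(Q) = (0 + Q)/((6 + 5*(-3)) - 5) = Q/((6 - 15) - 5) = Q/(-9 - 5) = Q/(-14) = Q*(-1/14) = -Q/14)
d(T, r) = 4/T (d(T, r) = -2/T + 6/T = 4/T)
0 + d(-2, -1)*k(2) = 0 + (4/(-2))*(-1/14*2) = 0 + (4*(-½))*(-⅐) = 0 - 2*(-⅐) = 0 + 2/7 = 2/7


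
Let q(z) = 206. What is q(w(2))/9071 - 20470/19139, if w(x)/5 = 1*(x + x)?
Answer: -181740736/173609869 ≈ -1.0468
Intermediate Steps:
w(x) = 10*x (w(x) = 5*(1*(x + x)) = 5*(1*(2*x)) = 5*(2*x) = 10*x)
q(w(2))/9071 - 20470/19139 = 206/9071 - 20470/19139 = -181740736/173609869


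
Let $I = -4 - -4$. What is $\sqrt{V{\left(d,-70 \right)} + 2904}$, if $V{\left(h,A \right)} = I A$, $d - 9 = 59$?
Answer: $22 \sqrt{6} \approx 53.889$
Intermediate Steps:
$I = 0$ ($I = -4 + 4 = 0$)
$d = 68$ ($d = 9 + 59 = 68$)
$V{\left(h,A \right)} = 0$ ($V{\left(h,A \right)} = 0 A = 0$)
$\sqrt{V{\left(d,-70 \right)} + 2904} = \sqrt{0 + 2904} = \sqrt{2904} = 22 \sqrt{6}$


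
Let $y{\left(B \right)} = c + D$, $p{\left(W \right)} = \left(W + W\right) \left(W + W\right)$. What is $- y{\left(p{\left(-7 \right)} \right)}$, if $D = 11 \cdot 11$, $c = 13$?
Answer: $-134$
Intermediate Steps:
$D = 121$
$p{\left(W \right)} = 4 W^{2}$ ($p{\left(W \right)} = 2 W 2 W = 4 W^{2}$)
$y{\left(B \right)} = 134$ ($y{\left(B \right)} = 13 + 121 = 134$)
$- y{\left(p{\left(-7 \right)} \right)} = \left(-1\right) 134 = -134$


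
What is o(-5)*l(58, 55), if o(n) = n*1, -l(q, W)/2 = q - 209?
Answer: -1510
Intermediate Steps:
l(q, W) = 418 - 2*q (l(q, W) = -2*(q - 209) = -2*(-209 + q) = 418 - 2*q)
o(n) = n
o(-5)*l(58, 55) = -5*(418 - 2*58) = -5*(418 - 116) = -5*302 = -1510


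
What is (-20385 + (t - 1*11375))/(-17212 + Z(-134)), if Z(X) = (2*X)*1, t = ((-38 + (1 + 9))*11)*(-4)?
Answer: 3816/2185 ≈ 1.7465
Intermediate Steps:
t = 1232 (t = ((-38 + 10)*11)*(-4) = -28*11*(-4) = -308*(-4) = 1232)
Z(X) = 2*X
(-20385 + (t - 1*11375))/(-17212 + Z(-134)) = (-20385 + (1232 - 1*11375))/(-17212 + 2*(-134)) = (-20385 + (1232 - 11375))/(-17212 - 268) = (-20385 - 10143)/(-17480) = -30528*(-1/17480) = 3816/2185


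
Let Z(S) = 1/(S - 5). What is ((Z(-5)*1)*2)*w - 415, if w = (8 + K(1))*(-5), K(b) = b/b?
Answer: -406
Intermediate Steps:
Z(S) = 1/(-5 + S)
K(b) = 1
w = -45 (w = (8 + 1)*(-5) = 9*(-5) = -45)
((Z(-5)*1)*2)*w - 415 = ((1/(-5 - 5))*2)*(-45) - 415 = ((1/(-10))*2)*(-45) - 415 = (-⅒*1*2)*(-45) - 415 = -⅒*2*(-45) - 415 = -⅕*(-45) - 415 = 9 - 415 = -406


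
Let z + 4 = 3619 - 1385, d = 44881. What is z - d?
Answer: -42651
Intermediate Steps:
z = 2230 (z = -4 + (3619 - 1385) = -4 + 2234 = 2230)
z - d = 2230 - 1*44881 = 2230 - 44881 = -42651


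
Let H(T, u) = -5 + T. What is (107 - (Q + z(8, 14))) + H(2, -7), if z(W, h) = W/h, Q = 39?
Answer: 451/7 ≈ 64.429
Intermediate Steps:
(107 - (Q + z(8, 14))) + H(2, -7) = (107 - (39 + 8/14)) + (-5 + 2) = (107 - (39 + 8*(1/14))) - 3 = (107 - (39 + 4/7)) - 3 = (107 - 1*277/7) - 3 = (107 - 277/7) - 3 = 472/7 - 3 = 451/7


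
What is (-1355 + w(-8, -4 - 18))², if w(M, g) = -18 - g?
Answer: 1825201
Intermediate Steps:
(-1355 + w(-8, -4 - 18))² = (-1355 + (-18 - (-4 - 18)))² = (-1355 + (-18 - 1*(-22)))² = (-1355 + (-18 + 22))² = (-1355 + 4)² = (-1351)² = 1825201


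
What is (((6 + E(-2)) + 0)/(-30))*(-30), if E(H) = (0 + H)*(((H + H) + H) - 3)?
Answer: 24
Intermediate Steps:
E(H) = H*(-3 + 3*H) (E(H) = H*((2*H + H) - 3) = H*(3*H - 3) = H*(-3 + 3*H))
(((6 + E(-2)) + 0)/(-30))*(-30) = (((6 + 3*(-2)*(-1 - 2)) + 0)/(-30))*(-30) = -((6 + 3*(-2)*(-3)) + 0)/30*(-30) = -((6 + 18) + 0)/30*(-30) = -(24 + 0)/30*(-30) = -1/30*24*(-30) = -⅘*(-30) = 24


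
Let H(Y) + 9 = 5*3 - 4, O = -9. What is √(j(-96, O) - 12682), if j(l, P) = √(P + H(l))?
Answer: √(-12682 + I*√7) ≈ 0.012 + 112.61*I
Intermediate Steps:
H(Y) = 2 (H(Y) = -9 + (5*3 - 4) = -9 + (15 - 4) = -9 + 11 = 2)
j(l, P) = √(2 + P) (j(l, P) = √(P + 2) = √(2 + P))
√(j(-96, O) - 12682) = √(√(2 - 9) - 12682) = √(√(-7) - 12682) = √(I*√7 - 12682) = √(-12682 + I*√7)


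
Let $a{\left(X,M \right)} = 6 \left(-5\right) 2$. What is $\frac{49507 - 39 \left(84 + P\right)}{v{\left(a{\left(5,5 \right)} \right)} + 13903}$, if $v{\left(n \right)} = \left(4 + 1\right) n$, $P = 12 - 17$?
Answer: $\frac{46426}{13603} \approx 3.4129$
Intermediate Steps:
$a{\left(X,M \right)} = -60$ ($a{\left(X,M \right)} = \left(-30\right) 2 = -60$)
$P = -5$ ($P = 12 - 17 = -5$)
$v{\left(n \right)} = 5 n$
$\frac{49507 - 39 \left(84 + P\right)}{v{\left(a{\left(5,5 \right)} \right)} + 13903} = \frac{49507 - 39 \left(84 - 5\right)}{5 \left(-60\right) + 13903} = \frac{49507 - 3081}{-300 + 13903} = \frac{49507 - 3081}{13603} = 46426 \cdot \frac{1}{13603} = \frac{46426}{13603}$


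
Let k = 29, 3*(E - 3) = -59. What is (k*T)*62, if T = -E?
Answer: 89900/3 ≈ 29967.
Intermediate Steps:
E = -50/3 (E = 3 + (⅓)*(-59) = 3 - 59/3 = -50/3 ≈ -16.667)
T = 50/3 (T = -1*(-50/3) = 50/3 ≈ 16.667)
(k*T)*62 = (29*(50/3))*62 = (1450/3)*62 = 89900/3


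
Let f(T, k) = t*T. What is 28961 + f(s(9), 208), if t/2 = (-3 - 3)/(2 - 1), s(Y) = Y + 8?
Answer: 28757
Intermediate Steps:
s(Y) = 8 + Y
t = -12 (t = 2*((-3 - 3)/(2 - 1)) = 2*(-6/1) = 2*(-6*1) = 2*(-6) = -12)
f(T, k) = -12*T
28961 + f(s(9), 208) = 28961 - 12*(8 + 9) = 28961 - 12*17 = 28961 - 204 = 28757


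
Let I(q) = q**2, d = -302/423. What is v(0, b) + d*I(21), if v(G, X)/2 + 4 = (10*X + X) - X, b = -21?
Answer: -34914/47 ≈ -742.85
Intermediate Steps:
d = -302/423 (d = -302*1/423 = -302/423 ≈ -0.71395)
v(G, X) = -8 + 20*X (v(G, X) = -8 + 2*((10*X + X) - X) = -8 + 2*(11*X - X) = -8 + 2*(10*X) = -8 + 20*X)
v(0, b) + d*I(21) = (-8 + 20*(-21)) - 302/423*21**2 = (-8 - 420) - 302/423*441 = -428 - 14798/47 = -34914/47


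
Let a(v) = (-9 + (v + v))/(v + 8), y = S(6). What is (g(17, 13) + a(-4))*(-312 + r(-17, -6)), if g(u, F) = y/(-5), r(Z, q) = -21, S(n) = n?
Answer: 36297/20 ≈ 1814.8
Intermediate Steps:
y = 6
a(v) = (-9 + 2*v)/(8 + v)
g(u, F) = -6/5 (g(u, F) = 6/(-5) = 6*(-⅕) = -6/5)
(g(17, 13) + a(-4))*(-312 + r(-17, -6)) = (-6/5 + (-9 + 2*(-4))/(8 - 4))*(-312 - 21) = (-6/5 + (-9 - 8)/4)*(-333) = (-6/5 + (¼)*(-17))*(-333) = (-6/5 - 17/4)*(-333) = -109/20*(-333) = 36297/20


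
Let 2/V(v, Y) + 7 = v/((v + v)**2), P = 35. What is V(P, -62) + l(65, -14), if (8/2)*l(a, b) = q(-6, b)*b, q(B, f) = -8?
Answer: 27132/979 ≈ 27.714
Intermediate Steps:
l(a, b) = -2*b (l(a, b) = (-8*b)/4 = -2*b)
V(v, Y) = 2/(-7 + 1/(4*v)) (V(v, Y) = 2/(-7 + v/((v + v)**2)) = 2/(-7 + v/((2*v)**2)) = 2/(-7 + v/((4*v**2))) = 2/(-7 + v*(1/(4*v**2))) = 2/(-7 + 1/(4*v)))
V(P, -62) + l(65, -14) = -8*35/(-1 + 28*35) - 2*(-14) = -8*35/(-1 + 980) + 28 = -8*35/979 + 28 = -8*35*1/979 + 28 = -280/979 + 28 = 27132/979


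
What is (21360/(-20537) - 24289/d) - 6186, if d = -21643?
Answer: -2749530923413/444482291 ≈ -6185.9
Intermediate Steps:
(21360/(-20537) - 24289/d) - 6186 = (21360/(-20537) - 24289/(-21643)) - 6186 = (21360*(-1/20537) - 24289*(-1/21643)) - 6186 = (-21360/20537 + 24289/21643) - 6186 = 36528713/444482291 - 6186 = -2749530923413/444482291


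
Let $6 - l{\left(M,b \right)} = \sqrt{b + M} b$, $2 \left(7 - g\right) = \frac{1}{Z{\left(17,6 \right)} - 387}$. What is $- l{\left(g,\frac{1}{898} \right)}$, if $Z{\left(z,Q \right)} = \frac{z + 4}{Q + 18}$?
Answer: $-6 + \frac{\sqrt{53881035407470}}{2490981956} \approx -5.9971$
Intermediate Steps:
$Z{\left(z,Q \right)} = \frac{4 + z}{18 + Q}$
$g = \frac{21627}{3089}$ ($g = 7 - \frac{1}{2 \left(\frac{4 + 17}{18 + 6} - 387\right)} = 7 - \frac{1}{2 \left(\frac{1}{24} \cdot 21 - 387\right)} = 7 - \frac{1}{2 \left(\frac{7}{8} - 387\right)} = 7 - \frac{1}{2 \left(- \frac{3089}{8}\right)} = 7 - - \frac{4}{3089} = 7 + \frac{4}{3089} = \frac{21627}{3089} \approx 7.0013$)
$l{\left(M,b \right)} = 6 - b \sqrt{M + b}$ ($l{\left(M,b \right)} = 6 - \sqrt{b + M} b = 6 - \sqrt{M + b} b = 6 - b \sqrt{M + b}$)
$- l{\left(g,\frac{1}{898} \right)} = - (6 - \frac{\sqrt{\frac{21627}{3089} + \frac{1}{898}}}{898}) = - (6 - \frac{\sqrt{\frac{19424135}{2773922}}}{898}) = - (6 - \frac{\frac{1}{2773922} \sqrt{53881035407470}}{898}) = - (6 - \frac{\sqrt{53881035407470}}{2490981956}) = -6 + \frac{\sqrt{53881035407470}}{2490981956}$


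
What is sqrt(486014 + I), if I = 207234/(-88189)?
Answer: 2*sqrt(1123620175637)/3041 ≈ 697.15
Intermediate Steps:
I = -7146/3041 (I = 207234*(-1/88189) = -7146/3041 ≈ -2.3499)
sqrt(486014 + I) = sqrt(486014 - 7146/3041) = sqrt(1477961428/3041) = 2*sqrt(1123620175637)/3041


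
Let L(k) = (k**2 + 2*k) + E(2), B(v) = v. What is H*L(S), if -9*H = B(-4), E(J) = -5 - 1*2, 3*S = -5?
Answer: -272/81 ≈ -3.3580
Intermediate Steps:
S = -5/3 (S = (1/3)*(-5) = -5/3 ≈ -1.6667)
E(J) = -7 (E(J) = -5 - 2 = -7)
H = 4/9 (H = -1/9*(-4) = 4/9 ≈ 0.44444)
L(k) = -7 + k**2 + 2*k (L(k) = (k**2 + 2*k) - 7 = -7 + k**2 + 2*k)
H*L(S) = 4*(-7 + (-5/3)**2 + 2*(-5/3))/9 = 4*(-7 + 25/9 - 10/3)/9 = (4/9)*(-68/9) = -272/81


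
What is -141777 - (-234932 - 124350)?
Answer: 217505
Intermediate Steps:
-141777 - (-234932 - 124350) = -141777 - 1*(-359282) = -141777 + 359282 = 217505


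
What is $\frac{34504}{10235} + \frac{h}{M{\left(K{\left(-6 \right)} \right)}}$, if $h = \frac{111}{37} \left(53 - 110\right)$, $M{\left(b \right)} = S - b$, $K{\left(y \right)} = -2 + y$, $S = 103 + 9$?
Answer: $\frac{159353}{81880} \approx 1.9462$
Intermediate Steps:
$S = 112$
$M{\left(b \right)} = 112 - b$
$h = -171$ ($h = 111 \cdot \frac{1}{37} \left(-57\right) = 3 \left(-57\right) = -171$)
$\frac{34504}{10235} + \frac{h}{M{\left(K{\left(-6 \right)} \right)}} = \frac{34504}{10235} - \frac{171}{112 - \left(-2 - 6\right)} = 34504 \cdot \frac{1}{10235} - \frac{171}{112 - -8} = \frac{34504}{10235} - \frac{171}{112 + 8} = \frac{34504}{10235} - \frac{171}{120} = \frac{34504}{10235} - \frac{57}{40} = \frac{159353}{81880}$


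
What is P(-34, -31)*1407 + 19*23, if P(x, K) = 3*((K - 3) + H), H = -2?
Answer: -151519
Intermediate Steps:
P(x, K) = -15 + 3*K (P(x, K) = 3*((K - 3) - 2) = 3*((-3 + K) - 2) = 3*(-5 + K) = -15 + 3*K)
P(-34, -31)*1407 + 19*23 = (-15 + 3*(-31))*1407 + 19*23 = (-15 - 93)*1407 + 437 = -108*1407 + 437 = -151956 + 437 = -151519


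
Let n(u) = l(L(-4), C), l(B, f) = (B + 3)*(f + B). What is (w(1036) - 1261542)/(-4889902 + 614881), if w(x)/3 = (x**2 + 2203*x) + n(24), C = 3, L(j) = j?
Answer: -2935091/1425007 ≈ -2.0597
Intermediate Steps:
l(B, f) = (3 + B)*(B + f)
n(u) = 1 (n(u) = (-4)**2 + 3*(-4) + 3*3 - 4*3 = 16 - 12 + 9 - 12 = 1)
w(x) = 3 + 3*x**2 + 6609*x (w(x) = 3*((x**2 + 2203*x) + 1) = 3*(1 + x**2 + 2203*x) = 3 + 3*x**2 + 6609*x)
(w(1036) - 1261542)/(-4889902 + 614881) = ((3 + 3*1036**2 + 6609*1036) - 1261542)/(-4889902 + 614881) = ((3 + 3*1073296 + 6846924) - 1261542)/(-4275021) = ((3 + 3219888 + 6846924) - 1261542)*(-1/4275021) = (10066815 - 1261542)*(-1/4275021) = 8805273*(-1/4275021) = -2935091/1425007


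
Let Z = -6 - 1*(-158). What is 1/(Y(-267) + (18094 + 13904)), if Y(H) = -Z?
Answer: 1/31846 ≈ 3.1401e-5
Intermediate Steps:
Z = 152 (Z = -6 + 158 = 152)
Y(H) = -152 (Y(H) = -1*152 = -152)
1/(Y(-267) + (18094 + 13904)) = 1/(-152 + (18094 + 13904)) = 1/(-152 + 31998) = 1/31846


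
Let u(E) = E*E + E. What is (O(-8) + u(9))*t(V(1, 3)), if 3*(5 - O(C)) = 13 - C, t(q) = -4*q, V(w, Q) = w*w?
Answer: -352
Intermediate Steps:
V(w, Q) = w²
O(C) = ⅔ + C/3 (O(C) = 5 - (13 - C)/3 = 5 + (-13/3 + C/3) = ⅔ + C/3)
u(E) = E + E² (u(E) = E² + E = E + E²)
(O(-8) + u(9))*t(V(1, 3)) = ((⅔ + (⅓)*(-8)) + 9*(1 + 9))*(-4*1²) = ((⅔ - 8/3) + 9*10)*(-4*1) = (-2 + 90)*(-4) = 88*(-4) = -352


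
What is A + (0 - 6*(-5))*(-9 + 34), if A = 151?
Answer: 901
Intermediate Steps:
A + (0 - 6*(-5))*(-9 + 34) = 151 + (0 - 6*(-5))*(-9 + 34) = 151 + (0 + 30)*25 = 151 + 30*25 = 151 + 750 = 901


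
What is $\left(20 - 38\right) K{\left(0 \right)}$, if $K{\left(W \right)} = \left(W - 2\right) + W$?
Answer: $36$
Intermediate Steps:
$K{\left(W \right)} = -2 + 2 W$ ($K{\left(W \right)} = \left(-2 + W\right) + W = -2 + 2 W$)
$\left(20 - 38\right) K{\left(0 \right)} = \left(20 - 38\right) \left(-2 + 2 \cdot 0\right) = - 18 \left(-2 + 0\right) = \left(-18\right) \left(-2\right) = 36$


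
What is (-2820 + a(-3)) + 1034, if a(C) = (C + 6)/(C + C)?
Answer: -3573/2 ≈ -1786.5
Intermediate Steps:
a(C) = (6 + C)/(2*C) (a(C) = (6 + C)/((2*C)) = (6 + C)*(1/(2*C)) = (6 + C)/(2*C))
(-2820 + a(-3)) + 1034 = (-2820 + (½)*(6 - 3)/(-3)) + 1034 = (-2820 + (½)*(-⅓)*3) + 1034 = (-2820 - ½) + 1034 = -5641/2 + 1034 = -3573/2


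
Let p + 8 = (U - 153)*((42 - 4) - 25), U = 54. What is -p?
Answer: 1295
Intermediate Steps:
p = -1295 (p = -8 + (54 - 153)*((42 - 4) - 25) = -8 - 99*(38 - 25) = -8 - 99*13 = -8 - 1287 = -1295)
-p = -1*(-1295) = 1295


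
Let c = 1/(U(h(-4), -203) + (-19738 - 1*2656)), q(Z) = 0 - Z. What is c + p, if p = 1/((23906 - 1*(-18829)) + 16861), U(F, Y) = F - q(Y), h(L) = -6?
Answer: -36993/1347048388 ≈ -2.7462e-5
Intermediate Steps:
q(Z) = -Z
U(F, Y) = F + Y (U(F, Y) = F - (-1)*Y = F + Y)
c = -1/22603 (c = 1/((-6 - 203) + (-19738 - 1*2656)) = 1/(-209 + (-19738 - 2656)) = 1/(-209 - 22394) = 1/(-22603) = -1/22603 ≈ -4.4242e-5)
p = 1/59596 (p = 1/((23906 + 18829) + 16861) = 1/(42735 + 16861) = 1/59596 ≈ 1.6780e-5)
c + p = -1/22603 + 1/59596 = -36993/1347048388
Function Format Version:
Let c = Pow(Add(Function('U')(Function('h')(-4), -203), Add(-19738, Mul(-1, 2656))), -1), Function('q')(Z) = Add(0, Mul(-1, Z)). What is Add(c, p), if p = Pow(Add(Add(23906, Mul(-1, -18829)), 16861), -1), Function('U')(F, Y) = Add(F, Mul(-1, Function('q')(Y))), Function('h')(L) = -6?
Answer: Rational(-36993, 1347048388) ≈ -2.7462e-5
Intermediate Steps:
Function('q')(Z) = Mul(-1, Z)
Function('U')(F, Y) = Add(F, Y) (Function('U')(F, Y) = Add(F, Mul(-1, Mul(-1, Y))) = Add(F, Y))
c = Rational(-1, 22603) (c = Pow(Add(Add(-6, -203), Add(-19738, Mul(-1, 2656))), -1) = Pow(Add(-209, Add(-19738, -2656)), -1) = Pow(Add(-209, -22394), -1) = Pow(-22603, -1) = Rational(-1, 22603) ≈ -4.4242e-5)
p = Rational(1, 59596) (p = Pow(Add(Add(23906, 18829), 16861), -1) = Pow(Add(42735, 16861), -1) = Pow(59596, -1) = Rational(1, 59596) ≈ 1.6780e-5)
Add(c, p) = Add(Rational(-1, 22603), Rational(1, 59596)) = Rational(-36993, 1347048388)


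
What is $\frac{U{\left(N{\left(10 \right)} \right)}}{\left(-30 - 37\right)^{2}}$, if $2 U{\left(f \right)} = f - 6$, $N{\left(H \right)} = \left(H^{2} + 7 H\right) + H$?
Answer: $\frac{87}{4489} \approx 0.019381$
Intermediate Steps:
$N{\left(H \right)} = H^{2} + 8 H$
$U{\left(f \right)} = -3 + \frac{f}{2}$ ($U{\left(f \right)} = \frac{f - 6}{2} = \frac{-6 + f}{2} = -3 + \frac{f}{2}$)
$\frac{U{\left(N{\left(10 \right)} \right)}}{\left(-30 - 37\right)^{2}} = \frac{-3 + \frac{10 \left(8 + 10\right)}{2}}{\left(-30 - 37\right)^{2}} = \frac{-3 + \frac{10 \cdot 18}{2}}{\left(-67\right)^{2}} = \frac{-3 + \frac{1}{2} \cdot 180}{4489} = \left(-3 + 90\right) \frac{1}{4489} = 87 \cdot \frac{1}{4489} = \frac{87}{4489}$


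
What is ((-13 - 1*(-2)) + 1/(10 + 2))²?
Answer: 17161/144 ≈ 119.17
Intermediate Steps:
((-13 - 1*(-2)) + 1/(10 + 2))² = ((-13 + 2) + 1/12)² = (-11 + 1/12)² = (-131/12)² = 17161/144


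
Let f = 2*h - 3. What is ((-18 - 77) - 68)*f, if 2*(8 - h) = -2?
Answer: -2445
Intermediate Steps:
h = 9 (h = 8 - ½*(-2) = 8 + 1 = 9)
f = 15 (f = 2*9 - 3 = 18 - 3 = 15)
((-18 - 77) - 68)*f = ((-18 - 77) - 68)*15 = (-95 - 68)*15 = -163*15 = -2445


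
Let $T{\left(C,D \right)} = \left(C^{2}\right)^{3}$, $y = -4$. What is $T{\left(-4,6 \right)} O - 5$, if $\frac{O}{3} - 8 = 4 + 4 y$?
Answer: $-49157$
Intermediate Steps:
$O = -12$ ($O = 24 + 3 \left(4 + 4 \left(-4\right)\right) = 24 + 3 \left(4 - 16\right) = 24 + 3 \left(-12\right) = 24 - 36 = -12$)
$T{\left(C,D \right)} = C^{6}$
$T{\left(-4,6 \right)} O - 5 = \left(-4\right)^{6} \left(-12\right) - 5 = 4096 \left(-12\right) - 5 = -49152 - 5 = -49157$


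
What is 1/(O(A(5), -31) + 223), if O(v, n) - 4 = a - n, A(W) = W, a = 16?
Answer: 1/274 ≈ 0.0036496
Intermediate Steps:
O(v, n) = 20 - n (O(v, n) = 4 + (16 - n) = 20 - n)
1/(O(A(5), -31) + 223) = 1/((20 - 1*(-31)) + 223) = 1/((20 + 31) + 223) = 1/(51 + 223) = 1/274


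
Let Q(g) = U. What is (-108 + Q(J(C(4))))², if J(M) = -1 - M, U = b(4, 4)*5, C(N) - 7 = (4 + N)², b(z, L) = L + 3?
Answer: 5329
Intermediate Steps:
b(z, L) = 3 + L
C(N) = 7 + (4 + N)²
U = 35 (U = (3 + 4)*5 = 7*5 = 35)
Q(g) = 35
(-108 + Q(J(C(4))))² = (-108 + 35)² = (-73)² = 5329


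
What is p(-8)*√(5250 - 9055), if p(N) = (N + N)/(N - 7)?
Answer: 16*I*√3805/15 ≈ 65.797*I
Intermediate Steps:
p(N) = 2*N/(-7 + N) (p(N) = (2*N)/(-7 + N) = 2*N/(-7 + N))
p(-8)*√(5250 - 9055) = (2*(-8)/(-7 - 8))*√(5250 - 9055) = (2*(-8)/(-15))*√(-3805) = (2*(-8)*(-1/15))*(I*√3805) = 16*(I*√3805)/15 = 16*I*√3805/15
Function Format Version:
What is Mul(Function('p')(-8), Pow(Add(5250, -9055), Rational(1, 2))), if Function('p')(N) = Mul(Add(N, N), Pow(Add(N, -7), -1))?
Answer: Mul(Rational(16, 15), I, Pow(3805, Rational(1, 2))) ≈ Mul(65.797, I)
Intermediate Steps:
Function('p')(N) = Mul(2, N, Pow(Add(-7, N), -1)) (Function('p')(N) = Mul(Mul(2, N), Pow(Add(-7, N), -1)) = Mul(2, N, Pow(Add(-7, N), -1)))
Mul(Function('p')(-8), Pow(Add(5250, -9055), Rational(1, 2))) = Mul(Mul(2, -8, Pow(Add(-7, -8), -1)), Pow(Add(5250, -9055), Rational(1, 2))) = Mul(Mul(2, -8, Pow(-15, -1)), Pow(-3805, Rational(1, 2))) = Mul(Mul(2, -8, Rational(-1, 15)), Mul(I, Pow(3805, Rational(1, 2)))) = Mul(Rational(16, 15), Mul(I, Pow(3805, Rational(1, 2)))) = Mul(Rational(16, 15), I, Pow(3805, Rational(1, 2)))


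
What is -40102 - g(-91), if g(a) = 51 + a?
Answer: -40062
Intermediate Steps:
-40102 - g(-91) = -40102 - (51 - 91) = -40102 - 1*(-40) = -40102 + 40 = -40062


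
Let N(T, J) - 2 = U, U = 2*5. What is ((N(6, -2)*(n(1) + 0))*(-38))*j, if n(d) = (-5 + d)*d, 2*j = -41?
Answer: -37392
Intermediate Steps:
j = -41/2 (j = (½)*(-41) = -41/2 ≈ -20.500)
U = 10
n(d) = d*(-5 + d)
N(T, J) = 12 (N(T, J) = 2 + 10 = 12)
((N(6, -2)*(n(1) + 0))*(-38))*j = ((12*(1*(-5 + 1) + 0))*(-38))*(-41/2) = ((12*(1*(-4) + 0))*(-38))*(-41/2) = ((12*(-4 + 0))*(-38))*(-41/2) = ((12*(-4))*(-38))*(-41/2) = -48*(-38)*(-41/2) = 1824*(-41/2) = -37392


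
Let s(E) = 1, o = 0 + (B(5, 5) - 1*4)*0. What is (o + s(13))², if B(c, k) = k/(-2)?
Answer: 1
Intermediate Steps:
B(c, k) = -k/2 (B(c, k) = k*(-½) = -k/2)
o = 0 (o = 0 + (-½*5 - 1*4)*0 = 0 + (-5/2 - 4)*0 = 0 - 13/2*0 = 0 + 0 = 0)
(o + s(13))² = (0 + 1)² = 1² = 1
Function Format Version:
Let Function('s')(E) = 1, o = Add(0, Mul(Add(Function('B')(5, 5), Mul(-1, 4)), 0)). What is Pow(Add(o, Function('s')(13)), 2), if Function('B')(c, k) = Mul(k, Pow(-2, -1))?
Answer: 1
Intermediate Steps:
Function('B')(c, k) = Mul(Rational(-1, 2), k) (Function('B')(c, k) = Mul(k, Rational(-1, 2)) = Mul(Rational(-1, 2), k))
o = 0 (o = Add(0, Mul(Add(Mul(Rational(-1, 2), 5), Mul(-1, 4)), 0)) = Add(0, Mul(Add(Rational(-5, 2), -4), 0)) = Add(0, Mul(Rational(-13, 2), 0)) = Add(0, 0) = 0)
Pow(Add(o, Function('s')(13)), 2) = Pow(Add(0, 1), 2) = Pow(1, 2) = 1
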